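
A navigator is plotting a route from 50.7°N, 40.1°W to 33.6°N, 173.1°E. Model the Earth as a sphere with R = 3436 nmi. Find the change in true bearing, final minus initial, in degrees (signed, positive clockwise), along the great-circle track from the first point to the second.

-132.6°

At departure: θ₁ = atan2(sin Δλ cos φ₂, cos φ₁ sin φ₂ − sin φ₁ cos φ₂ cos Δλ) = 332.86°
At arrival: θ₂ = atan2(sin Δλ cos φ₁, −cos φ₂ sin φ₁ + sin φ₂ cos φ₁ cos Δλ) = 200.29°
Δθ = θ₂ − θ₁ = -132.6°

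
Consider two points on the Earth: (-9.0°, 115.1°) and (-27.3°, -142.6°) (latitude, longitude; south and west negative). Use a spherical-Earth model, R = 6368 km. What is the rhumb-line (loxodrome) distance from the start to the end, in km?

10939 km

Rhumb course C = atan2(Δλ, Δψ) with Δψ = ln[tan(π/4+φ₂/2)/tan(π/4+φ₁/2)] = -0.3379, Δλ = +1.7855 → C = 100.72°
d = R·|Δφ| / |cos C| = 6368·0.31940 / 0.18593 = 10939 km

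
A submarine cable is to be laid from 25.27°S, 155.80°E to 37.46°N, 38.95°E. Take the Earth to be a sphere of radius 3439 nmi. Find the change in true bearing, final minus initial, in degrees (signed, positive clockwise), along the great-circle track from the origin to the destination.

-22.9°

Initial bearing θ₁ = atan2(sin Δλ cos φ₂, cos φ₁ sin φ₂ − sin φ₁ cos φ₂ cos Δλ) = 299.27°
Final bearing θ₂ = (initial bearing from the destination back to the start) + 180° = 276.40°
Δθ = θ₂ − θ₁ = -22.9°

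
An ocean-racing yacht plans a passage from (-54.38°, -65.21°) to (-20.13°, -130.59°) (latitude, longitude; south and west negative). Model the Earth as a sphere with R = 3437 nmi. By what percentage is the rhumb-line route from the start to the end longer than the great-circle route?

2.3%

Great circle: σ = 1.0384 rad → d_gc = Rσ = 3569.1 nmi
Rhumb: Δφ = +0.5978, Δλ = -1.1411, Δψ = +0.7767, q = Δφ/Δψ = 0.7696 → d_rh = R√(Δφ²+q²Δλ²) = 3651.3 nmi
Excess = (3651.3 − 3569.1) / 3569.1 = 82.2 / 3569.1 = 2.30% ≈ 2.3%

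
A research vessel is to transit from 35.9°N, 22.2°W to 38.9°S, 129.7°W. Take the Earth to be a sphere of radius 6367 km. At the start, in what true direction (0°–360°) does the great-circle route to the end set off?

243.4°

N = sin Δλ·cos φ₂ = -0.7422;  D = cos φ₁ sin φ₂ − sin φ₁ cos φ₂ cos Δλ = -0.3715
initial course = atan2(N, D) = 243.41°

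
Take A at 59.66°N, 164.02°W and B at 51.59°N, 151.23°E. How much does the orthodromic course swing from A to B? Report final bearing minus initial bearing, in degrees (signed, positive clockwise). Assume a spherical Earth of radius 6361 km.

-37.6°

At departure: θ₁ = atan2(sin Δλ cos φ₂, cos φ₁ sin φ₂ − sin φ₁ cos φ₂ cos Δλ) = 271.97°
At arrival: θ₂ = atan2(sin Δλ cos φ₁, −cos φ₂ sin φ₁ + sin φ₂ cos φ₁ cos Δλ) = 234.35°
Δθ = θ₂ − θ₁ = -37.6°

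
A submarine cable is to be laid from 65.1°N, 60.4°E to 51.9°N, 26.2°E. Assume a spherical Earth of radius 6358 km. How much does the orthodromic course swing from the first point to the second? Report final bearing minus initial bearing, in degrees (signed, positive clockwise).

Initial bearing θ₁ = atan2(sin Δλ cos φ₂, cos φ₁ sin φ₂ − sin φ₁ cos φ₂ cos Δλ) = 249.23°
Final bearing θ₂ = (initial bearing from the destination back to the start) + 180° = 219.64°
Δθ = θ₂ − θ₁ = -29.6°

-29.6°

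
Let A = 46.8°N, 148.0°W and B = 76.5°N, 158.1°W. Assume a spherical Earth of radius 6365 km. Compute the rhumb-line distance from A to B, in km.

3334 km

Rhumb course C = atan2(Δλ, Δψ) with Δψ = ln[tan(π/4+φ₂/2)/tan(π/4+φ₁/2)] = +1.2075, Δλ = -0.1763 → C = 351.69°
d = R·|Δφ| / |cos C| = 6365·0.51836 / 0.98951 = 3334 km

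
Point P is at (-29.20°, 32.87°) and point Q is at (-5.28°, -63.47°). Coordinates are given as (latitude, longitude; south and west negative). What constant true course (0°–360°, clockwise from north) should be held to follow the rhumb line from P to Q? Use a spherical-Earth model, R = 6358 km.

284.7°

Δψ = ln[tan(π/4+φ₂/2)/tan(π/4+φ₁/2)] = +0.4410
Δλ = -1.6815 rad (taken the short way round)
course = atan2(Δλ, Δψ) = 284.70°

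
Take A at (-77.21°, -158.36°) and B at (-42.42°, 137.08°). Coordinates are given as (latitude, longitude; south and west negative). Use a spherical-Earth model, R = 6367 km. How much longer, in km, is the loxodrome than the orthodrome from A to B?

Great circle: cos σ = sin φ₁ sin φ₂ + cos φ₁ cos φ₂ cos Δλ,  σ = 0.7554 rad → d_gc = 4809.4 km
Rhumb line: Δψ = +1.3695, q = Δφ/Δψ = 0.4434, d_rh = R√(Δφ²+q²Δλ²) = 5006.4 km
Excess = 5006.4 − 4809.4 = 197.0 ≈ 197 km

197 km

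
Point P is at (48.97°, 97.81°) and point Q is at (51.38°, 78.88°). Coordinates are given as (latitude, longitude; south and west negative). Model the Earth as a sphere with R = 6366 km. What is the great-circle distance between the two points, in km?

1369 km

cos σ = sin φ₁ sin φ₂ + cos φ₁ cos φ₂ cos Δλ
      = sin(48.97°)sin(51.38°) + cos(48.97°)cos(51.38°)cos(-18.93°) = 0.9770
σ = 12.324° → d = Rσ = 6366·0.21510 = 1369 km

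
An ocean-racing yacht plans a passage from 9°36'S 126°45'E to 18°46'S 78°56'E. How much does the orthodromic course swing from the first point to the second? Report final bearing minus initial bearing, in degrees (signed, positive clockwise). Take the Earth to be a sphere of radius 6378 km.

+12.4°

Initial bearing θ₁ = atan2(sin Δλ cos φ₂, cos φ₁ sin φ₂ − sin φ₁ cos φ₂ cos Δλ) = 253.25°
Final bearing θ₂ = (initial bearing from the destination back to the start) + 180° = 265.69°
Δθ = θ₂ − θ₁ = +12.4°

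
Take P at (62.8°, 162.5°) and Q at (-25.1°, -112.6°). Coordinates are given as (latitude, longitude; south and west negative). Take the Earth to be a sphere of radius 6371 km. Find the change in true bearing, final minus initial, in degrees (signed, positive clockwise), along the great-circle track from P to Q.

+44.6°

At departure: θ₁ = atan2(sin Δλ cos φ₂, cos φ₁ sin φ₂ − sin φ₁ cos φ₂ cos Δλ) = 106.40°
At arrival: θ₂ = atan2(sin Δλ cos φ₁, −cos φ₂ sin φ₁ + sin φ₂ cos φ₁ cos Δλ) = 151.04°
Δθ = θ₂ − θ₁ = +44.6°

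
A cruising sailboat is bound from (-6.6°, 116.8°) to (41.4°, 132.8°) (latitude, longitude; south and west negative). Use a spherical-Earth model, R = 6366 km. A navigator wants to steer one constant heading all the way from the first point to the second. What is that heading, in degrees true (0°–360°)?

17.0°

Δψ = ln[tan(π/4+φ₂/2)/tan(π/4+φ₁/2)] = +0.9106
Δλ = +0.2793 rad (taken the short way round)
course = atan2(Δλ, Δψ) = 17.05°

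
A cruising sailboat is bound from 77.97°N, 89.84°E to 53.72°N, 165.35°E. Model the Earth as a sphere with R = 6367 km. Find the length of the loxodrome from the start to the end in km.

4131 km

Δψ = ln[tan(π/4+φ₂/2)/tan(π/4+φ₁/2)] = -1.1344;  Δφ = -0.4232 rad,  Δλ = +1.3179 rad
q = Δφ/Δψ = 0.3731
d = R·√(Δφ² + q²Δλ²) = 6367·0.64878 = 4131 km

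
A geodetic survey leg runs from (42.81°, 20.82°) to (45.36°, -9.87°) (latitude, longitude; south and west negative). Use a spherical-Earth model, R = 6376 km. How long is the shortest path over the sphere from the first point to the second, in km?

2455 km

cos σ = sin φ₁ sin φ₂ + cos φ₁ cos φ₂ cos Δλ
      = sin(42.81°)sin(45.36°) + cos(42.81°)cos(45.36°)cos(-30.69°) = 0.9268
σ = 22.057° → d = Rσ = 6376·0.38496 = 2455 km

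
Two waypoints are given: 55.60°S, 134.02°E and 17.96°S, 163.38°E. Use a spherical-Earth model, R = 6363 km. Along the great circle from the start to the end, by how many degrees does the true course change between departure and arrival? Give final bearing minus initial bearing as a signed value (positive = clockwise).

-18.8°

Initial bearing θ₁ = atan2(sin Δλ cos φ₂, cos φ₁ sin φ₂ − sin φ₁ cos φ₂ cos Δλ) = 42.45°
Final bearing θ₂ = (initial bearing from the destination back to the start) + 180° = 23.63°
Δθ = θ₂ − θ₁ = -18.8°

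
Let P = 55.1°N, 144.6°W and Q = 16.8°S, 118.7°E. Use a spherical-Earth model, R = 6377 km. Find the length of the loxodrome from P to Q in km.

12257 km

Rhumb course C = atan2(Δλ, Δψ) with Δψ = ln[tan(π/4+φ₂/2)/tan(π/4+φ₁/2)] = -1.4548, Δλ = -1.6877 → C = 229.24°
d = R·|Δφ| / |cos C| = 6377·1.25489 / 0.65290 = 12257 km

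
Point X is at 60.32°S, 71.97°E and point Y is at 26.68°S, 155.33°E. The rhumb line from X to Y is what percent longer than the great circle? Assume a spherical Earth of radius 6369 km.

Great circle: σ = 1.1138 rad → d_gc = Rσ = 7093.8 km
Rhumb: Δφ = +0.5871, Δλ = +1.4549, Δψ = +0.8447, q = Δφ/Δψ = 0.6951 → d_rh = R√(Δφ²+q²Δλ²) = 7447.4 km
Excess = (7447.4 − 7093.8) / 7093.8 = 353.6 / 7093.8 = 4.98% ≈ 5.0%

5.0%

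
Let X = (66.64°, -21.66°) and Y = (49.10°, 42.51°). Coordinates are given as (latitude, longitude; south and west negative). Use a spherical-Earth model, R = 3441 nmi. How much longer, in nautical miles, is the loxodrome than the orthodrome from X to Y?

87 nmi

Great circle: cos σ = sin φ₁ sin φ₂ + cos φ₁ cos φ₂ cos Δλ,  σ = 0.6317 rad → d_gc = 2173.8 nmi
Rhumb line: Δψ = -0.5899, q = Δφ/Δψ = 0.5190, d_rh = R√(Δφ²+q²Δλ²) = 2260.5 nmi
Excess = 2260.5 − 2173.8 = 86.7 ≈ 87 nmi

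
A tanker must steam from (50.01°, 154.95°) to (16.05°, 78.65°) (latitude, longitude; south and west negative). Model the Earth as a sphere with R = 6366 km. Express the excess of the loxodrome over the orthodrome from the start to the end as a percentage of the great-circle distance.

2.7%

Great circle: σ = 1.2046 rad → d_gc = Rσ = 7668.3 km
Rhumb: Δφ = -0.5927, Δλ = -1.3317, Δψ = -0.7271, q = Δφ/Δψ = 0.8152 → d_rh = R√(Δφ²+q²Δλ²) = 7873.7 km
Excess = (7873.7 − 7668.3) / 7668.3 = 205.4 / 7668.3 = 2.68% ≈ 2.7%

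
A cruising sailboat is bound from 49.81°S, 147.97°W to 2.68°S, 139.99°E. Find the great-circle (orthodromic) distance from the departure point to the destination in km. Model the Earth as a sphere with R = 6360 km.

cos σ = sin φ₁ sin φ₂ + cos φ₁ cos φ₂ cos Δλ
      = sin(-49.81°)sin(-2.68°) + cos(-49.81°)cos(-2.68°)cos(-72.04°) = 0.2345
σ = 76.439° → d = Rσ = 6360·1.33410 = 8485 km

8485 km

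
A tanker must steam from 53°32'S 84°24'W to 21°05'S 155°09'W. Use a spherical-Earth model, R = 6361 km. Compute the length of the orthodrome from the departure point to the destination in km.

6864 km

Haversine: a = sin²(Δφ/2)+cos φ₁ cos φ₂ sin²(Δλ/2) = 0.26394;  σ = 2·atan2(√a,√(1−a))
σ = 61.827° → d = Rσ = 6361·1.07909 = 6864 km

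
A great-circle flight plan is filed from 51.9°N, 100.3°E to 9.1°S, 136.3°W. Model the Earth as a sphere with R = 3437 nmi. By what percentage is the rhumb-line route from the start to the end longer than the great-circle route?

5.3%

Great circle: σ = 2.0486 rad → d_gc = Rσ = 7041.1 nmi
Rhumb: Δφ = -1.0647, Δλ = +2.1537, Δψ = -1.2228, q = Δφ/Δψ = 0.8706 → d_rh = R√(Δφ²+q²Δλ²) = 7411.2 nmi
Excess = (7411.2 − 7041.1) / 7041.1 = 370.1 / 7041.1 = 5.26% ≈ 5.3%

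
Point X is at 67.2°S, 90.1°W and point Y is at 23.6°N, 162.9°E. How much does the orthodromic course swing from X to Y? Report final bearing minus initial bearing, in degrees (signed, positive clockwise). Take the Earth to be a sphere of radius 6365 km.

+71.1°

Initial bearing θ₁ = atan2(sin Δλ cos φ₂, cos φ₁ sin φ₂ − sin φ₁ cos φ₂ cos Δλ) = 264.02°
Final bearing θ₂ = (initial bearing from the destination back to the start) + 180° = 335.13°
Δθ = θ₂ − θ₁ = +71.1°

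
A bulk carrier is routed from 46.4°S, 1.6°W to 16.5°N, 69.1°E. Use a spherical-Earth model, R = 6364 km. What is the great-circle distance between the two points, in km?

9915 km

Haversine: a = sin²(Δφ/2)+cos φ₁ cos φ₂ sin²(Δλ/2) = 0.49357;  σ = 2·atan2(√a,√(1−a))
σ = 89.263° → d = Rσ = 6364·1.55793 = 9915 km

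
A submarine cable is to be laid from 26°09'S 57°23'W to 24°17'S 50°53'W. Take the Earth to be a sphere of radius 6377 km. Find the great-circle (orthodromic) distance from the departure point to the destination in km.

cos σ = sin φ₁ sin φ₂ + cos φ₁ cos φ₂ cos Δλ
      = sin(-26.15°)sin(-24.28°) + cos(-26.15°)cos(-24.28°)cos(6.50°) = 0.9942
σ = 6.169° → d = Rσ = 6377·0.10767 = 687 km

687 km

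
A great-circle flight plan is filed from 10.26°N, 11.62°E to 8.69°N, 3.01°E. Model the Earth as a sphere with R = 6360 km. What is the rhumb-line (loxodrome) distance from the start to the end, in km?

959 km

Δψ = ln[tan(π/4+φ₂/2)/tan(π/4+φ₁/2)] = -0.0278;  Δφ = -0.0274 rad,  Δλ = -0.1503 rad
q = Δφ/Δψ = 0.9863
d = R·√(Δφ² + q²Δλ²) = 6360·0.15073 = 959 km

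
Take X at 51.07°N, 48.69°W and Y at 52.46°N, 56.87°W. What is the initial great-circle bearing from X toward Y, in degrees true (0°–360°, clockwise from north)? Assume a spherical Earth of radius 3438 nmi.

N = sin Δλ·cos φ₂ = -0.0867;  D = cos φ₁ sin φ₂ − sin φ₁ cos φ₂ cos Δλ = +0.0291
initial course = atan2(N, D) = 288.54°

288.5°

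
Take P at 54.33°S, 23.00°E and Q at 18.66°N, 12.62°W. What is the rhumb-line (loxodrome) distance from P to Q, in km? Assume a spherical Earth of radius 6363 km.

Δψ = ln[tan(π/4+φ₂/2)/tan(π/4+φ₁/2)] = +1.4656;  Δφ = +1.2739 rad,  Δλ = -0.6217 rad
q = Δφ/Δψ = 0.8692
d = R·√(Δφ² + q²Δλ²) = 6363·1.38379 = 8805 km

8805 km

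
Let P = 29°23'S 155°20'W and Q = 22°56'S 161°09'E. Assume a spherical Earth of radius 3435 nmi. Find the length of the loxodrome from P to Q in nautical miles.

Rhumb course C = atan2(Δλ, Δψ) with Δψ = ln[tan(π/4+φ₂/2)/tan(π/4+φ₁/2)] = +0.1255, Δλ = -0.7595 → C = 279.38°
d = R·|Δφ| / |cos C| = 3435·0.11257 / 0.16305 = 2372 nmi

2372 nmi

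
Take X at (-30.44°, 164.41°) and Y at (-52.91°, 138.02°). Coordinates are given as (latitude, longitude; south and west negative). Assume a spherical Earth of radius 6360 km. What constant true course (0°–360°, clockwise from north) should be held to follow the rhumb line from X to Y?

Δψ = ln[tan(π/4+φ₂/2)/tan(π/4+φ₁/2)] = -0.5340
Δλ = -0.4606 rad (taken the short way round)
course = atan2(Δλ, Δψ) = 220.78°

220.8°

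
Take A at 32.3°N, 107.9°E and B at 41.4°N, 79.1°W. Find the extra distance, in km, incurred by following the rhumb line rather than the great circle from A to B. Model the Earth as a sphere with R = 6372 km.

Great circle: cos σ = sin φ₁ sin φ₂ + cos φ₁ cos φ₂ cos Δλ,  σ = 1.8504 rad → d_gc = 11790.5 km
Rhumb line: Δψ = +0.1989, q = Δφ/Δψ = 0.7984, d_rh = R√(Δφ²+q²Δλ²) = 15394.7 km
Excess = 15394.7 − 11790.5 = 3604.2 ≈ 3604 km

3604 km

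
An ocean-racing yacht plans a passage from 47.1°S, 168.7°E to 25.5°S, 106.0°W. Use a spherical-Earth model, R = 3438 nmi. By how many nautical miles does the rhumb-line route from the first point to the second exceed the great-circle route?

Great circle: cos σ = sin φ₁ sin φ₂ + cos φ₁ cos φ₂ cos Δλ,  σ = 1.1964 rad → d_gc = 4113.2 nmi
Rhumb line: Δψ = +0.4737, q = Δφ/Δψ = 0.7959, d_rh = R√(Δφ²+q²Δλ²) = 4274.9 nmi
Excess = 4274.9 − 4113.2 = 161.7 ≈ 162 nmi

162 nmi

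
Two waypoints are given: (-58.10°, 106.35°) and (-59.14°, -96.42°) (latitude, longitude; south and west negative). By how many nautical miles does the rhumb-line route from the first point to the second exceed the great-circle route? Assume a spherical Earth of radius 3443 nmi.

Great circle: cos σ = sin φ₁ sin φ₂ + cos φ₁ cos φ₂ cos Δλ,  σ = 1.0715 rad → d_gc = 3689.0 nmi
Rhumb line: Δψ = -0.0349, q = Δφ/Δψ = 0.5207, d_rh = R√(Δφ²+q²Δλ²) = 4919.8 nmi
Excess = 4919.8 − 3689.0 = 1230.8 ≈ 1231 nmi

1231 nmi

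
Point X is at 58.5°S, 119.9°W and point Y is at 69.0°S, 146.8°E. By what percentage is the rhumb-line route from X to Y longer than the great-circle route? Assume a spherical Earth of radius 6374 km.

9.9%

Great circle: σ = 0.6677 rad → d_gc = Rσ = 4256.1 km
Rhumb: Δφ = -0.1833, Δλ = -1.6284, Δψ = -0.4198, q = Δφ/Δψ = 0.4365 → d_rh = R√(Δφ²+q²Δλ²) = 4678.9 km
Excess = (4678.9 − 4256.1) / 4256.1 = 422.8 / 4256.1 = 9.93% ≈ 9.9%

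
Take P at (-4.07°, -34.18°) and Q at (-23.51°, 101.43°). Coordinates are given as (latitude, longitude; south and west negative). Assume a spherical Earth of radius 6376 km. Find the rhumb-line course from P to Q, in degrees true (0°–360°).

Meridional parts: M(φ₁)=-0.0711, M(φ₂)=-0.4224 → ΔM = -0.3513;  Δλ = +2.3668 rad
tan C = Δλ / ΔM = -6.7382 → C = 98.44°

98.4°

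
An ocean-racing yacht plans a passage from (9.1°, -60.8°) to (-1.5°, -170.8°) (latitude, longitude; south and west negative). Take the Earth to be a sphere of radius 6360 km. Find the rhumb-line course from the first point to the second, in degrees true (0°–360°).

264.5°

Meridional parts: M(φ₁)=+0.1595, M(φ₂)=-0.0262 → ΔM = -0.1857;  Δλ = -1.9199 rad
tan C = Δλ / ΔM = +10.3396 → C = 264.48°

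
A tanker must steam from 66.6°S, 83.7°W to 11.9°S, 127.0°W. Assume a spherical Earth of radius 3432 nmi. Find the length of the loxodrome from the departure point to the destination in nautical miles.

Δψ = ln[tan(π/4+φ₂/2)/tan(π/4+φ₁/2)] = +1.3654;  Δφ = +0.9547 rad,  Δλ = -0.7557 rad
q = Δφ/Δψ = 0.6992
d = R·√(Δφ² + q²Δλ²) = 3432·1.09117 = 3745 nmi

3745 nmi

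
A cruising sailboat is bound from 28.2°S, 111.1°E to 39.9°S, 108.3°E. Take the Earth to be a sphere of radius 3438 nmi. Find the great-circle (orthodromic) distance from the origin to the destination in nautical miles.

716 nmi

cos σ = sin φ₁ sin φ₂ + cos φ₁ cos φ₂ cos Δλ
      = sin(-28.20°)sin(-39.90°) + cos(-28.20°)cos(-39.90°)cos(-2.80°) = 0.9784
σ = 11.926° → d = Rσ = 3438·0.20815 = 716 nmi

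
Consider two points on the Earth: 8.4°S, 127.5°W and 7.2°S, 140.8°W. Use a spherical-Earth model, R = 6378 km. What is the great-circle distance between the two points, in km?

cos σ = sin φ₁ sin φ₂ + cos φ₁ cos φ₂ cos Δλ
      = sin(-8.40°)sin(-7.20°) + cos(-8.40°)cos(-7.20°)cos(-13.30°) = 0.9735
σ = 13.231° → d = Rσ = 6378·0.23092 = 1473 km

1473 km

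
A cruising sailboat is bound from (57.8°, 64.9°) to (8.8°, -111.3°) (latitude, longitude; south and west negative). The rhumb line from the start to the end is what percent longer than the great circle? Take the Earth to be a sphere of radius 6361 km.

29.6%

Great circle: σ = 1.9779 rad → d_gc = Rσ = 12581.7 km
Rhumb: Δφ = -0.8552, Δλ = -3.0753, Δψ = -1.0884, q = Δφ/Δψ = 0.7858 → d_rh = R√(Δφ²+q²Δλ²) = 16305.0 km
Excess = (16305.0 − 12581.7) / 12581.7 = 3723.3 / 12581.7 = 29.59% ≈ 29.6%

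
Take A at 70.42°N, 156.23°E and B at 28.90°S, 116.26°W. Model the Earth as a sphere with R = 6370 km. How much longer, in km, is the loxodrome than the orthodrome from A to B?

356 km

Great circle: cos σ = sin φ₁ sin φ₂ + cos φ₁ cos φ₂ cos Δλ,  σ = 2.0293 rad → d_gc = 12926.52 km
Rhumb line: Δψ = -2.2843, q = Δφ/Δψ = 0.7589, d_rh = R√(Δφ²+q²Δλ²) = 13282.96 km
Excess = 13282.96 − 12926.52 = 356.44 ≈ 356 km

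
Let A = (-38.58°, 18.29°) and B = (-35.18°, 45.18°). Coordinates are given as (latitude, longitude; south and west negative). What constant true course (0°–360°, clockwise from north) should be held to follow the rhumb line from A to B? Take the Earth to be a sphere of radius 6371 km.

81.0°

Δψ = ln[tan(π/4+φ₂/2)/tan(π/4+φ₁/2)] = +0.0742
Δλ = +0.4693 rad (taken the short way round)
course = atan2(Δλ, Δψ) = 81.01°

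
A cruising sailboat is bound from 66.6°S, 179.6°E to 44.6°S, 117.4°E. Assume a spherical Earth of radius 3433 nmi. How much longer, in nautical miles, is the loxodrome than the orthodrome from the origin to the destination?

84 nmi

Great circle: cos σ = sin φ₁ sin φ₂ + cos φ₁ cos φ₂ cos Δλ,  σ = 0.6820 rad → d_gc = 2341.441 nmi
Rhumb line: Δψ = +0.7031, q = Δφ/Δψ = 0.5461, d_rh = R√(Δφ²+q²Δλ²) = 2424.944 nmi
Excess = 2424.944 − 2341.441 = 83.503 ≈ 84 nmi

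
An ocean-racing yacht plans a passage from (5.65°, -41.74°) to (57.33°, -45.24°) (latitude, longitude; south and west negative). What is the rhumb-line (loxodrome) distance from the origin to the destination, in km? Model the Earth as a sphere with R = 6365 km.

Rhumb course C = atan2(Δλ, Δψ) with Δψ = ln[tan(π/4+φ₂/2)/tan(π/4+φ₁/2)] = +1.1285, Δλ = -0.0611 → C = 356.90°
d = R·|Δφ| / |cos C| = 6365·0.90199 / 0.99854 = 5750 km

5750 km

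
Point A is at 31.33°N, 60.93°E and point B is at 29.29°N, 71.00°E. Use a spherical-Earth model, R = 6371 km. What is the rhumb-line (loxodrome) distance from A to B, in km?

993 km

Δψ = ln[tan(π/4+φ₂/2)/tan(π/4+φ₁/2)] = -0.0412;  Δφ = -0.0356 rad,  Δλ = +0.1758 rad
q = Δφ/Δψ = 0.8632
d = R·√(Δφ² + q²Δλ²) = 6371·0.15584 = 993 km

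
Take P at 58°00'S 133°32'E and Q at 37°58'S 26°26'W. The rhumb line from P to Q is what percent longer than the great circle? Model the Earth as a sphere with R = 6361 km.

29.6%

Great circle: σ = 1.4412 rad → d_gc = Rσ = 9167.5 km
Rhumb: Δφ = +0.3496, Δλ = -2.7919, Δψ = +0.5319, q = Δφ/Δψ = 0.6573 → d_rh = R√(Δφ²+q²Δλ²) = 11884.1 km
Excess = (11884.1 − 9167.5) / 9167.5 = 2716.6 / 9167.5 = 29.63% ≈ 29.6%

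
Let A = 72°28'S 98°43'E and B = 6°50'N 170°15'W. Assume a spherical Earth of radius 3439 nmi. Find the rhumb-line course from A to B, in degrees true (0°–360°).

Meridional parts: M(φ₁)=-1.8694, M(φ₂)=+0.1195 → ΔM = +1.9890;  Δλ = +1.5888 rad
tan C = Δλ / ΔM = +0.7988 → C = 38.62°

38.6°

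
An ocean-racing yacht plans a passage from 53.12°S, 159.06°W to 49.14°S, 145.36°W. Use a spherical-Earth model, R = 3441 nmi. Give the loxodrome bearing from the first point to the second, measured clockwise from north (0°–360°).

65.1°

Δψ = ln[tan(π/4+φ₂/2)/tan(π/4+φ₁/2)] = +0.1108
Δλ = +0.2391 rad (taken the short way round)
course = atan2(Δλ, Δψ) = 65.14°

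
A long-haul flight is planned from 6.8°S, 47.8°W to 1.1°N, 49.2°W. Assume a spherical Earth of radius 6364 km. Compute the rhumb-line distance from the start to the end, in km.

Rhumb course C = atan2(Δλ, Δψ) with Δψ = ln[tan(π/4+φ₂/2)/tan(π/4+φ₁/2)] = +0.1382, Δλ = -0.0244 → C = 349.97°
d = R·|Δφ| / |cos C| = 6364·0.13788 / 0.98472 = 891 km

891 km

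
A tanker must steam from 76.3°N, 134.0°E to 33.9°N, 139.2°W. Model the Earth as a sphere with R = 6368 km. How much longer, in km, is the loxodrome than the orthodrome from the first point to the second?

Great circle: cos σ = sin φ₁ sin φ₂ + cos φ₁ cos φ₂ cos Δλ,  σ = 0.9850 rad → d_gc = 6272.6 km
Rhumb line: Δψ = -1.4896, q = Δφ/Δψ = 0.4968, d_rh = R√(Δφ²+q²Δλ²) = 6721.2 km
Excess = 6721.2 − 6272.6 = 448.6 ≈ 449 km

449 km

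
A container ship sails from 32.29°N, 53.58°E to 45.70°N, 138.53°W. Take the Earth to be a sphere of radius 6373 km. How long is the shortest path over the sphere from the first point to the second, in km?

Haversine: a = sin²(Δφ/2)+cos φ₁ cos φ₂ sin²(Δλ/2) = 0.59747;  σ = 2·atan2(√a,√(1−a))
σ = 101.241° → d = Rσ = 6373·1.76700 = 11261 km

11261 km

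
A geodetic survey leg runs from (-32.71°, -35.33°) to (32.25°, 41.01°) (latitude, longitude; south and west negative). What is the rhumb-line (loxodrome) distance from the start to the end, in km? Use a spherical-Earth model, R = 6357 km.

Δψ = ln[tan(π/4+φ₂/2)/tan(π/4+φ₁/2)] = +1.1999;  Δφ = +1.1338 rad,  Δλ = +1.3324 rad
q = Δφ/Δψ = 0.9449
d = R·√(Δφ² + q²Δλ²) = 6357·1.69423 = 10770 km

10770 km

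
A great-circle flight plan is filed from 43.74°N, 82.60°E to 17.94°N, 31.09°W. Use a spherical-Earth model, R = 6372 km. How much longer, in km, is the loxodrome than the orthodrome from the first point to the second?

663 km

Great circle: cos σ = sin φ₁ sin φ₂ + cos φ₁ cos φ₂ cos Δλ,  σ = 1.6340 rad → d_gc = 10412.2 km
Rhumb line: Δψ = -0.5323, q = Δφ/Δψ = 0.8460, d_rh = R√(Δφ²+q²Δλ²) = 11075.0 km
Excess = 11075.0 − 10412.2 = 662.8 ≈ 663 km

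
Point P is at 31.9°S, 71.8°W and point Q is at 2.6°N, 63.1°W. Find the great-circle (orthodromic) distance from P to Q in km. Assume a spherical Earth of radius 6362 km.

cos σ = sin φ₁ sin φ₂ + cos φ₁ cos φ₂ cos Δλ
      = sin(-31.90°)sin(2.60°) + cos(-31.90°)cos(2.60°)cos(8.70°) = 0.8144
σ = 35.475° → d = Rσ = 6362·0.61916 = 3939 km

3939 km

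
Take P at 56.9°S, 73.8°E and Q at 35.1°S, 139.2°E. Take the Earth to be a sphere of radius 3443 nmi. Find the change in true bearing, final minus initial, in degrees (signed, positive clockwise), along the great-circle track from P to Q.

Initial bearing θ₁ = atan2(sin Δλ cos φ₂, cos φ₁ sin φ₂ − sin φ₁ cos φ₂ cos Δλ) = 92.21°
Final bearing θ₂ = (initial bearing from the destination back to the start) + 180° = 41.84°
Δθ = θ₂ − θ₁ = -50.4°

-50.4°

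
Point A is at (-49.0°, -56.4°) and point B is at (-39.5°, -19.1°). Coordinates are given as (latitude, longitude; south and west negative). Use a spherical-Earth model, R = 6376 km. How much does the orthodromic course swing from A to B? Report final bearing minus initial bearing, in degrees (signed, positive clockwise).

-26.6°

At departure: θ₁ = atan2(sin Δλ cos φ₂, cos φ₁ sin φ₂ − sin φ₁ cos φ₂ cos Δλ) = 84.39°
At arrival: θ₂ = atan2(sin Δλ cos φ₁, −cos φ₂ sin φ₁ + sin φ₂ cos φ₁ cos Δλ) = 57.80°
Δθ = θ₂ − θ₁ = -26.6°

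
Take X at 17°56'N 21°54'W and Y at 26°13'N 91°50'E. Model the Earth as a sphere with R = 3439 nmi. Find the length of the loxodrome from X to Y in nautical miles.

Rhumb course C = atan2(Δλ, Δψ) with Δψ = ln[tan(π/4+φ₂/2)/tan(π/4+φ₁/2)] = +0.1562, Δλ = +1.9850 → C = 85.50°
d = R·|Δφ| / |cos C| = 3439·0.14457 / 0.07844 = 6338 nmi

6338 nmi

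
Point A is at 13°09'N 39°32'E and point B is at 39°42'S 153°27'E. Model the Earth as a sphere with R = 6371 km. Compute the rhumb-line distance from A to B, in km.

13209 km

Rhumb course C = atan2(Δλ, Δψ) with Δψ = ln[tan(π/4+φ₂/2)/tan(π/4+φ₁/2)] = -0.9876, Δλ = +1.9882 → C = 116.42°
d = R·|Δφ| / |cos C| = 6371·0.92241 / 0.44488 = 13209 km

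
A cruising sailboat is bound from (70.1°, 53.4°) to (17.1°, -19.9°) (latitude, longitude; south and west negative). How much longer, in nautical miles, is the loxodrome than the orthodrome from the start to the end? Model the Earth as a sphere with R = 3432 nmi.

Great circle: cos σ = sin φ₁ sin φ₂ + cos φ₁ cos φ₂ cos Δλ,  σ = 1.1918 rad → d_gc = 4090.32 nmi
Rhumb line: Δψ = -1.4375, q = Δφ/Δψ = 0.6435, d_rh = R√(Δφ²+q²Δλ²) = 4249.80 nmi
Excess = 4249.80 − 4090.32 = 159.48 ≈ 159 nmi

159 nmi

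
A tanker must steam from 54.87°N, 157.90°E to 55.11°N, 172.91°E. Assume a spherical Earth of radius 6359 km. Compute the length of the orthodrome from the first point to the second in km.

954 km

Haversine: a = sin²(Δφ/2)+cos φ₁ cos φ₂ sin²(Δλ/2) = 0.00562;  σ = 2·atan2(√a,√(1−a))
σ = 8.598° → d = Rσ = 6359·0.15007 = 954 km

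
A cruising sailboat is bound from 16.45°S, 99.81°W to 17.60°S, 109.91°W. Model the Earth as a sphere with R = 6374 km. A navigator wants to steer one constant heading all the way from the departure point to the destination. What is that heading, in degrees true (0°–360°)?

263.2°

Meridional parts: M(φ₁)=-0.2911, M(φ₂)=-0.3121 → ΔM = -0.0210;  Δλ = -0.1763 rad
tan C = Δλ / ΔM = +8.3976 → C = 263.21°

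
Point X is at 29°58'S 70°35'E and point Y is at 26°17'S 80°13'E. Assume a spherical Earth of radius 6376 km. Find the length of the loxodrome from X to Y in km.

Rhumb course C = atan2(Δλ, Δψ) with Δψ = ln[tan(π/4+φ₂/2)/tan(π/4+φ₁/2)] = +0.0729, Δλ = +0.1681 → C = 66.56°
d = R·|Δφ| / |cos C| = 6376·0.06429 / 0.39786 = 1030 km

1030 km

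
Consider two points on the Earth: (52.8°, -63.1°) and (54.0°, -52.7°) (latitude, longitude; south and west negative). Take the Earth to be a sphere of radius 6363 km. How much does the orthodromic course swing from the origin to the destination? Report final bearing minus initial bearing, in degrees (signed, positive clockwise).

+8.4°

At departure: θ₁ = atan2(sin Δλ cos φ₂, cos φ₁ sin φ₂ − sin φ₁ cos φ₂ cos Δλ) = 74.90°
At arrival: θ₂ = atan2(sin Δλ cos φ₁, −cos φ₂ sin φ₁ + sin φ₂ cos φ₁ cos Δλ) = 83.26°
Δθ = θ₂ − θ₁ = +8.4°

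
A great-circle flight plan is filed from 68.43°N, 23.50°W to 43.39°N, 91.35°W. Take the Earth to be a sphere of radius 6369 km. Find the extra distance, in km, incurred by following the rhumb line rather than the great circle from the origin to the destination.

203 km

Great circle: cos σ = sin φ₁ sin φ₂ + cos φ₁ cos φ₂ cos Δλ,  σ = 0.7383 rad → d_gc = 4702.5 km
Rhumb line: Δψ = -0.8160, q = Δφ/Δψ = 0.5356, d_rh = R√(Δφ²+q²Δλ²) = 4905.6 km
Excess = 4905.6 − 4702.5 = 203.1 ≈ 203 km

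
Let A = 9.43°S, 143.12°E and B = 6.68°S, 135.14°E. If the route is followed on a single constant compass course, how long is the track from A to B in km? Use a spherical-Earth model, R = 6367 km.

930 km

Δψ = ln[tan(π/4+φ₂/2)/tan(π/4+φ₁/2)] = +0.0485;  Δφ = +0.0480 rad,  Δλ = -0.1393 rad
q = Δφ/Δψ = 0.9900
d = R·√(Δφ² + q²Δλ²) = 6367·0.14600 = 930 km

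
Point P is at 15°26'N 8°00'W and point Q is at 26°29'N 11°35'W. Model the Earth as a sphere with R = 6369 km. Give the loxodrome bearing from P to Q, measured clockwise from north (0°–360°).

Meridional parts: M(φ₁)=+0.2727, M(φ₂)=+0.4796 → ΔM = +0.2069;  Δλ = -0.0625 rad
tan C = Δλ / ΔM = -0.3022 → C = 343.18°

343.2°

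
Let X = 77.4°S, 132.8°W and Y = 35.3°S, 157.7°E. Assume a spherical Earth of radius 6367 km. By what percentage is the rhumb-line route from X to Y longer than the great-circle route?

4.5%

Great circle: σ = 0.8940 rad → d_gc = Rσ = 5692.2 km
Rhumb: Δφ = +0.7348, Δλ = -1.2130, Δψ = +1.5444, q = Δφ/Δψ = 0.4758 → d_rh = R√(Δφ²+q²Δλ²) = 5948.9 km
Excess = (5948.9 − 5692.2) / 5692.2 = 256.7 / 5692.2 = 4.51% ≈ 4.5%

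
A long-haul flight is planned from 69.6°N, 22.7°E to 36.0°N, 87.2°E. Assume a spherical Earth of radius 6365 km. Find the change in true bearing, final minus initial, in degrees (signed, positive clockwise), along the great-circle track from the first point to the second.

At departure: θ₁ = atan2(sin Δλ cos φ₂, cos φ₁ sin φ₂ − sin φ₁ cos φ₂ cos Δλ) = 99.45°
At arrival: θ₂ = atan2(sin Δλ cos φ₁, −cos φ₂ sin φ₁ + sin φ₂ cos φ₁ cos Δλ) = 154.85°
Δθ = θ₂ − θ₁ = +55.4°

+55.4°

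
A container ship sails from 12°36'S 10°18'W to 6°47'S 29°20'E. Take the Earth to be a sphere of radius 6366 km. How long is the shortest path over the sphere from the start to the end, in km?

cos σ = sin φ₁ sin φ₂ + cos φ₁ cos φ₂ cos Δλ
      = sin(-12.60°)sin(-6.78°) + cos(-12.60°)cos(-6.78°)cos(39.63°) = 0.7721
σ = 39.457° → d = Rσ = 6366·0.68866 = 4384 km

4384 km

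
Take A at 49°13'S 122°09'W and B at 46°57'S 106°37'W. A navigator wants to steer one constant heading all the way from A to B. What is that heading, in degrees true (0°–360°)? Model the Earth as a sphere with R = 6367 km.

77.7°

Δψ = ln[tan(π/4+φ₂/2)/tan(π/4+φ₁/2)] = +0.0592
Δλ = +0.2711 rad (taken the short way round)
course = atan2(Δλ, Δψ) = 77.68°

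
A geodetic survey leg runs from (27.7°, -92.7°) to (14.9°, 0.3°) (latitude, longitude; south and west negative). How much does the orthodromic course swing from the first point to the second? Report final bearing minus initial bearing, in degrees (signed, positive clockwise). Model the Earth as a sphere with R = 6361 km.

+42.1°

Initial bearing θ₁ = atan2(sin Δλ cos φ₂, cos φ₁ sin φ₂ − sin φ₁ cos φ₂ cos Δλ) = 75.41°
Final bearing θ₂ = (initial bearing from the destination back to the start) + 180° = 117.54°
Δθ = θ₂ − θ₁ = +42.1°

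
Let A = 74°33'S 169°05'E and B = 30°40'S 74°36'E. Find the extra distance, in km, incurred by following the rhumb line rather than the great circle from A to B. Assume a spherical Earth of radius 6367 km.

570 km

Great circle: cos σ = sin φ₁ sin φ₂ + cos φ₁ cos φ₂ cos Δλ,  σ = 1.0773 rad → d_gc = 6859.2 km
Rhumb line: Δψ = +1.4349, q = Δφ/Δψ = 0.5338, d_rh = R√(Δφ²+q²Δλ²) = 7429.0 km
Excess = 7429.0 − 6859.2 = 569.8 ≈ 570 km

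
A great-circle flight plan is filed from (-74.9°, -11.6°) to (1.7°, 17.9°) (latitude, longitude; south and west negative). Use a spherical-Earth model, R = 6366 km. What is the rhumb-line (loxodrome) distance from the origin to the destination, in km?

Rhumb course C = atan2(Δλ, Δψ) with Δψ = ln[tan(π/4+φ₂/2)/tan(π/4+φ₁/2)] = +2.0505, Δλ = +0.5149 → C = 14.10°
d = R·|Δφ| / |cos C| = 6366·1.33692 / 0.96989 = 8775 km

8775 km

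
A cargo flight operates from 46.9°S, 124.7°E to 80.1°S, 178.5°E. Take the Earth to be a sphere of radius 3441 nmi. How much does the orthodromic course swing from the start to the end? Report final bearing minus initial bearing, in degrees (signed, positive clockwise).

Initial bearing θ₁ = atan2(sin Δλ cos φ₂, cos φ₁ sin φ₂ − sin φ₁ cos φ₂ cos Δλ) = 166.96°
Final bearing θ₂ = (initial bearing from the destination back to the start) + 180° = 116.26°
Δθ = θ₂ − θ₁ = -50.7°

-50.7°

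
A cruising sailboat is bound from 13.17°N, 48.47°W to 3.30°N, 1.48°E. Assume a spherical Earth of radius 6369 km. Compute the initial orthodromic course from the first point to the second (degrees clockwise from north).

96.7°

N = sin Δλ·cos φ₂ = +0.7642;  D = cos φ₁ sin φ₂ − sin φ₁ cos φ₂ cos Δλ = -0.0903
initial course = atan2(N, D) = 96.74°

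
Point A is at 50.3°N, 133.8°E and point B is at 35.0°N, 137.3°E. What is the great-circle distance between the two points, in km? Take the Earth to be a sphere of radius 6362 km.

cos σ = sin φ₁ sin φ₂ + cos φ₁ cos φ₂ cos Δλ
      = sin(50.30°)sin(35.00°) + cos(50.30°)cos(35.00°)cos(3.50°) = 0.9636
σ = 15.511° → d = Rσ = 6362·0.27071 = 1722 km

1722 km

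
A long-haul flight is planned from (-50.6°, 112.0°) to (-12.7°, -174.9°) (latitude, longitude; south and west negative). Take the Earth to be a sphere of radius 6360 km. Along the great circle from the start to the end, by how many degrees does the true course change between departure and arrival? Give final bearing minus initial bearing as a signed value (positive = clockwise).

Initial bearing θ₁ = atan2(sin Δλ cos φ₂, cos φ₁ sin φ₂ − sin φ₁ cos φ₂ cos Δλ) = 85.13°
Final bearing θ₂ = (initial bearing from the destination back to the start) + 180° = 40.41°
Δθ = θ₂ − θ₁ = -44.7°

-44.7°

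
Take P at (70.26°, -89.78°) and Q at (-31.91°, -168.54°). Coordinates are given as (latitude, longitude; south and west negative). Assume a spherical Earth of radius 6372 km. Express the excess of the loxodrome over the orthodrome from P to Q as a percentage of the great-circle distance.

Great circle: σ = 2.0282 rad → d_gc = Rσ = 12923.8 km
Rhumb: Δφ = -1.7832, Δλ = -1.3746, Δψ = -2.3369, q = Δφ/Δψ = 0.7630 → d_rh = R√(Δφ²+q²Δλ²) = 13182.5 km
Excess = (13182.5 − 12923.8) / 12923.8 = 258.7 / 12923.8 = 2.00% ≈ 2.0%

2.0%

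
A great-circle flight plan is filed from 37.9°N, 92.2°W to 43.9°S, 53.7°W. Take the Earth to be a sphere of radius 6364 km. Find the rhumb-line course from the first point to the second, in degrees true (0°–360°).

156.8°

Meridional parts: M(φ₁)=+0.7158, M(φ₂)=-0.8545 → ΔM = -1.5703;  Δλ = +0.6720 rad
tan C = Δλ / ΔM = -0.4279 → C = 156.83°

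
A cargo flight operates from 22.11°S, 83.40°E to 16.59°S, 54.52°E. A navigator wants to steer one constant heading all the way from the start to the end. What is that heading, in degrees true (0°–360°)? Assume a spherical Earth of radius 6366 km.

Δψ = ln[tan(π/4+φ₂/2)/tan(π/4+φ₁/2)] = +0.1022
Δλ = -0.5041 rad (taken the short way round)
course = atan2(Δλ, Δψ) = 281.46°

281.5°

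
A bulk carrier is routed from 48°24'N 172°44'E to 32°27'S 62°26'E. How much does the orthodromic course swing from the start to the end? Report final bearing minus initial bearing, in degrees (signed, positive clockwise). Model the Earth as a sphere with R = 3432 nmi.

Initial bearing θ₁ = atan2(sin Δλ cos φ₂, cos φ₁ sin φ₂ − sin φ₁ cos φ₂ cos Δλ) = 260.16°
Final bearing θ₂ = (initial bearing from the destination back to the start) + 180° = 230.82°
Δθ = θ₂ − θ₁ = -29.3°

-29.3°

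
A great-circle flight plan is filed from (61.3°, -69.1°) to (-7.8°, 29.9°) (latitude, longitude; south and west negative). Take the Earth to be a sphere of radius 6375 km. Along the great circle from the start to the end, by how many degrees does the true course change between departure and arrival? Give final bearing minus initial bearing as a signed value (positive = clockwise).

+65.2°

At departure: θ₁ = atan2(sin Δλ cos φ₂, cos φ₁ sin φ₂ − sin φ₁ cos φ₂ cos Δλ) = 85.86°
At arrival: θ₂ = atan2(sin Δλ cos φ₁, −cos φ₂ sin φ₁ + sin φ₂ cos φ₁ cos Δλ) = 151.09°
Δθ = θ₂ − θ₁ = +65.2°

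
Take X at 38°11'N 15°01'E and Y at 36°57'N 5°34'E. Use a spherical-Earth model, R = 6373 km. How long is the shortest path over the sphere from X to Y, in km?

Haversine: a = sin²(Δφ/2)+cos φ₁ cos φ₂ sin²(Δλ/2) = 0.00438;  σ = 2·atan2(√a,√(1−a))
σ = 7.588° → d = Rσ = 6373·0.13243 = 844 km

844 km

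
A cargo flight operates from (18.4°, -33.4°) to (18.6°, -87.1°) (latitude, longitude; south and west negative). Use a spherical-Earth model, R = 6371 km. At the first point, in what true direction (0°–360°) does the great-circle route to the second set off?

279.3°

N = sin Δλ·cos φ₂ = -0.7638;  D = cos φ₁ sin φ₂ − sin φ₁ cos φ₂ cos Δλ = +0.1255
initial course = atan2(N, D) = 279.33°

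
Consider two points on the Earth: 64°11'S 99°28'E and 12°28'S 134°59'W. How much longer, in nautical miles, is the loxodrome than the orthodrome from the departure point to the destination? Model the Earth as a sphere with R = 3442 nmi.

667 nmi

Great circle: cos σ = sin φ₁ sin φ₂ + cos φ₁ cos φ₂ cos Δλ,  σ = 1.6237 rad → d_gc = 5588.87 nmi
Rhumb line: Δψ = +1.2539, q = Δφ/Δψ = 0.7198, d_rh = R√(Δφ²+q²Δλ²) = 6255.41 nmi
Excess = 6255.41 − 5588.87 = 666.54 ≈ 667 nmi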